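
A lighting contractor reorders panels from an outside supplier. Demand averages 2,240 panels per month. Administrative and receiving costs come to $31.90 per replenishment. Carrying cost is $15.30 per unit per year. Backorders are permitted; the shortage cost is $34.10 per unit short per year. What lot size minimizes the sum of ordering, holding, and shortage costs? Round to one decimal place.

Q* ≈ 403.0 panels

Annual demand D = 2,240 × 12 = 26,880.
With planned backorders, Q* = √(2DS/H) · √((H+B)/B).
√(2DS/H) = √(2 × 26,880 × 31.9 / 15.3) = 334.795.
√((H+B)/B) = √((15.3+34.1)/34.1) = 1.2036.
Q* ≈ 402.963.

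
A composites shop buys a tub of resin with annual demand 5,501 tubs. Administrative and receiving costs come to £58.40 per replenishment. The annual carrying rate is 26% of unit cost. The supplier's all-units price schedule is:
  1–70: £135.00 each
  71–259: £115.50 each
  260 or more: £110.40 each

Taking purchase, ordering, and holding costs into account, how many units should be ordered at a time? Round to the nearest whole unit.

Q* ≈ 260 tubs

Holding cost per unit per year at price C is H = 0.26·C.
Candidates are each tier's EOQ (if it falls in that tier) and each price-break quantity.
Tier 1 (£135.00): EOQ = 135.3 exceeds tier's upper bound 70, so this tier is dominated.
EOQ at £115.50 = 146.3 (feasible in tier 2): TC = 5,501×£115.50 + (5,501/146.3)×58.4 + (146.3/2)×0.26×£115.50 = £639,758.08.
EOQ at £110.40 = 149.6 < 260, so use break Q=260: TC = 5,501×£110.40 + (5,501/260.0)×58.4 + (260.0/2)×0.26×£110.40 = £612,277.53.
Lowest total cost is £612,277.53 at Q = 260.0.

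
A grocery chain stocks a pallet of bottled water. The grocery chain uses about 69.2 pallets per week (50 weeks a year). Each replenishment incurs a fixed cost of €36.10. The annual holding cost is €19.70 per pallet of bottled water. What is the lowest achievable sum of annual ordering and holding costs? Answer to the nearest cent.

TC* ≈ €2,218.40

Annual demand D = 69.2 × 50 = 3,460.
The optimal lot size = √(2DS/H) = √(2 × 3,460 × 36.1 / 19.7) ≈ 112.61.
At Q*, ordering cost (D/Q*)S equals holding cost (Q*/2)H, each = √(DSH/2).
Minimum total = √(2DSH) = √(2 × 3,460 × 36.1 × 19.7) ≈ 2218.400.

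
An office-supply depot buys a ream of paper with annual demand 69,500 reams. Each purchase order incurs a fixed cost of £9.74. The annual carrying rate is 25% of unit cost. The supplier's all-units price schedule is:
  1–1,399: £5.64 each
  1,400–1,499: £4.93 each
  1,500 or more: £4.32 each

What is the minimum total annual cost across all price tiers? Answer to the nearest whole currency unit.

TC* ≈ £301,501

Holding cost per unit per year at price C is H = 0.25·C.
Candidates are each tier's EOQ (if it falls in that tier) and each price-break quantity.
EOQ at £5.64 = 979.9 (feasible in tier 1): TC = 69,500×£5.64 + (69,500/979.9)×9.74 + (979.9/2)×0.25×£5.64 = £393,361.64.
EOQ at £4.93 = 1048.1 < 1400, so use break Q=1400: TC = 69,500×£4.93 + (69,500/1400.0)×9.74 + (1400.0/2)×0.25×£4.93 = £343,981.27.
EOQ at £4.32 = 1119.6 < 1500, so use break Q=1500: TC = 69,500×£4.32 + (69,500/1500.0)×9.74 + (1500.0/2)×0.25×£4.32 = £301,501.29.
Lowest total cost among the candidates is at Q = 1500.0.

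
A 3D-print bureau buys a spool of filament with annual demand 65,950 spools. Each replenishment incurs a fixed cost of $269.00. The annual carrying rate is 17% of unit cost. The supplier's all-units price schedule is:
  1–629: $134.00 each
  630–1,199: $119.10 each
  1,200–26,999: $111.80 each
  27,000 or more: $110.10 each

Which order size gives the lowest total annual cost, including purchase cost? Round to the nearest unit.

Holding cost per unit per year at price C is H = 0.17·C.
Evaluate total cost at each tier's feasible EOQ or, if the EOQ is below the tier, at the tier's minimum quantity.
Tier 1 ($134.00): EOQ = 1248.0 exceeds tier's upper bound 629, so this tier is dominated.
Tier 2 ($119.10): EOQ = 1323.8 exceeds tier's upper bound 1199, so this tier is dominated.
EOQ at $111.80 = 1366.3 (feasible in tier 3): TC = 65,950×$111.80 + (65,950/1366.3)×269 + (1366.3/2)×0.17×$111.80 = $7,399,178.32.
EOQ at $110.10 = 1376.8 < 27000, so use break Q=27000: TC = 65,950×$110.10 + (65,950/27000.0)×269 + (27000.0/2)×0.17×$110.10 = $7,514,431.56.
Lowest total cost is $7,399,178.32 at Q = 1366.3.

Q* ≈ 1,366 spools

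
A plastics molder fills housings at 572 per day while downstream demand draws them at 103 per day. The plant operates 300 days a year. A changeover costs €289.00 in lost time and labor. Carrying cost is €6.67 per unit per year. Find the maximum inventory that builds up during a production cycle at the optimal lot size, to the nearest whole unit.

Annual demand D = 103 × 300 = 30,900.
Production build-up factor (1 − d/p) = 1 − 103/572 = 0.8199.
Q* = √(2DS / (H(1 − d/p))) = √(2 × 30,900 × 289 / (6.67 × 0.8199)).
= √(17,860,200 / 5.4689) ≈ 1807.140.
Maximum inventory = Q*(1 − d/p) = 1807.140 × 0.8199 ≈ 1481.729.

I_max ≈ 1,482 housings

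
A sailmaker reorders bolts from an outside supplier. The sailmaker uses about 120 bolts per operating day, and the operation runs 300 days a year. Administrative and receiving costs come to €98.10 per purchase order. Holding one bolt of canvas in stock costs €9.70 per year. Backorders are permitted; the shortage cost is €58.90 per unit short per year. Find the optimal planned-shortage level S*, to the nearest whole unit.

Annual demand D = 120 × 300 = 36,000.
With planned backorders, Q* = √(2DS/H) · √((H+B)/B).
√(2DS/H) = √(2 × 36,000 × 98.1 / 9.7) = 853.326.
√((H+B)/B) = √((9.7+58.9)/58.9) = 1.0792.
Q* ≈ 920.914.
S* = Q* · H/(H+B) = 920.914 × 9.7/68.6 ≈ 130.217.

S* ≈ 130 bolts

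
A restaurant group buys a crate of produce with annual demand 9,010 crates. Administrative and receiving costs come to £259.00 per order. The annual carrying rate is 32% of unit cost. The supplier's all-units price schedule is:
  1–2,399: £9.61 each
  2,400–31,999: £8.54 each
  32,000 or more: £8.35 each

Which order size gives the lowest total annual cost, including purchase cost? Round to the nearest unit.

Q* ≈ 2,400 crates

Holding cost per unit per year at price C is H = 0.32·C.
For each price level, check whether its EOQ is feasible; otherwise the best quantity at that price is the breakpoint.
EOQ at £9.61 = 1231.9 (feasible in tier 1): TC = 9,010×£9.61 + (9,010/1231.9)×259 + (1231.9/2)×0.32×£9.61 = £90,374.57.
EOQ at £8.54 = 1306.8 < 2400, so use break Q=2400: TC = 9,010×£8.54 + (9,010/2400.0)×259 + (2400.0/2)×0.32×£8.54 = £81,197.09.
EOQ at £8.35 = 1321.6 < 32000, so use break Q=32000: TC = 9,010×£8.35 + (9,010/32000.0)×259 + (32000.0/2)×0.32×£8.35 = £118,058.42.
Lowest total cost is £81,197.09 at Q = 2400.0.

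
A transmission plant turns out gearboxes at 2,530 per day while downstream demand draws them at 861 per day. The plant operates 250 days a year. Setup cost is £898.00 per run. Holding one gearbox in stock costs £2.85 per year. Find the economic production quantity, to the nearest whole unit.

Q* ≈ 14,340 gearboxes

Annual demand D = 861 × 250 = 215,250.
Production build-up factor (1 − d/p) = 1 − 861/2,530 = 0.6597.
Q* = √(2DS / (H(1 − d/p))) = √(2 × 215,250 × 898 / (2.85 × 0.6597)).
= √(386,589,000 / 1.8801) ≈ 14339.513.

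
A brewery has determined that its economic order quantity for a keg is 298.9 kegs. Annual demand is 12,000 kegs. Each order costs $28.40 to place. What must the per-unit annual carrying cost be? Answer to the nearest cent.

Invert the EOQ relation Q*² = 2DS/H.
From Q* = √(2DS/H): H = 2DS / Q*² = 2 × 12,000 × 28.4 / 298.9² = 7.6292.

H ≈ $7.63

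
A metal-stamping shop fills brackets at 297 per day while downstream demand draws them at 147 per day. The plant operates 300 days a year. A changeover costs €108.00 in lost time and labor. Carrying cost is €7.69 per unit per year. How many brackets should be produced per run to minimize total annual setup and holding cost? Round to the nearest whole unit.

Annual demand D = 147 × 300 = 44,100.
Production build-up factor (1 − d/p) = 1 − 147/297 = 0.5051.
Q* = √(2DS / (H(1 − d/p))) = √(2 × 44,100 × 108 / (7.69 × 0.5051)).
= √(9,525,600 / 3.8838) ≈ 1566.086.

Q* ≈ 1,566 brackets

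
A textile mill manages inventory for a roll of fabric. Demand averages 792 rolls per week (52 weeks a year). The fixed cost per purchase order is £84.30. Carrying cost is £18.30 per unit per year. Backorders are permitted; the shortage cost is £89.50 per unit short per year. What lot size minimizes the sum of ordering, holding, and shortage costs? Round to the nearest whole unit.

Q* ≈ 676 rolls

Annual demand D = 792 × 52 = 41,184.
With planned backorders, Q* = √(2DS/H) · √((H+B)/B).
√(2DS/H) = √(2 × 41,184 × 84.3 / 18.3) = 615.981.
√((H+B)/B) = √((18.3+89.5)/89.5) = 1.0975.
Q* ≈ 676.029.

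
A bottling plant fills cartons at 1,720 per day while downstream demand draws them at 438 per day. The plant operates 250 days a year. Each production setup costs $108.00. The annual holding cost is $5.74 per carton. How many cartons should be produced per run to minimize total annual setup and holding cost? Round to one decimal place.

Annual demand D = 438 × 250 = 109,500.
Production build-up factor (1 − d/p) = 1 − 438/1,720 = 0.7453.
Q* = √(2DS / (H(1 − d/p))) = √(2 × 109,500 × 108 / (5.74 × 0.7453)).
= √(23,652,000 / 4.2783) ≈ 2351.247.

Q* ≈ 2,351.2 cartons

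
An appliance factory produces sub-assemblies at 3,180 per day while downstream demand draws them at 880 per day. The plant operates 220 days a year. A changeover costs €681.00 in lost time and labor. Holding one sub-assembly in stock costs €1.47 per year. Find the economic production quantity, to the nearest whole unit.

Annual demand D = 880 × 220 = 193,600.
Production build-up factor (1 − d/p) = 1 − 880/3,180 = 0.7233.
Q* = √(2DS / (H(1 − d/p))) = √(2 × 193,600 × 681 / (1.47 × 0.7233)).
= √(263,683,200 / 1.0632) ≈ 15748.247.

Q* ≈ 15,748 sub-assemblies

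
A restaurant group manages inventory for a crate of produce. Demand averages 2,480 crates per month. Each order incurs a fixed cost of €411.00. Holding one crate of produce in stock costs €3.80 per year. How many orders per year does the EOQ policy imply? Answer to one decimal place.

Annual demand D = 2,480 × 12 = 29,760.
EOQ = √(2DS/H) = √(2 × 29,760 × 411 / 3.8) ≈ 2537.23.
Orders per year = D / Q* = 29,760 / 2537.23 ≈ 11.729.

N ≈ 11.7 orders per year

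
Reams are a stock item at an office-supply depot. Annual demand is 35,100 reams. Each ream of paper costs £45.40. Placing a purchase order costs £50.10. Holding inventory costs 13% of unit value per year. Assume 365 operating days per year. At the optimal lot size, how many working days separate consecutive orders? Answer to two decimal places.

T ≈ 8.03 days

Holding cost H = 0.13 × £45.40 = £5.9020 per unit per year.
Q* = √(2DS/H) = √(2 × 35,100 × 50.1 / 5.902) ≈ 771.95.
Cycle time = Q*/D × 365 = 771.95 / 35,100 × 365 ≈ 8.027 days.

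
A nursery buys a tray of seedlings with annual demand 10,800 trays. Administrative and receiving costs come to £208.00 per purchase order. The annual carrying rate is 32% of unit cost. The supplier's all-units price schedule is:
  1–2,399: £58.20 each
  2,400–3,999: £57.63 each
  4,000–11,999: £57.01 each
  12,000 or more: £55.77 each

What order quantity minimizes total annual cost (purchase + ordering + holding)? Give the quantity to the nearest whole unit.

Q* ≈ 491 trays

Holding cost per unit per year at price C is H = 0.32·C.
Evaluate total cost at each tier's feasible EOQ or, if the EOQ is below the tier, at the tier's minimum quantity.
EOQ at £58.20 = 491.2 (feasible in tier 1): TC = 10,800×£58.20 + (10,800/491.2)×208 + (491.2/2)×0.32×£58.20 = £637,707.34.
EOQ at £57.63 = 493.6 < 2400, so use break Q=2400: TC = 10,800×£57.63 + (10,800/2400.0)×208 + (2400.0/2)×0.32×£57.63 = £645,469.92.
EOQ at £57.01 = 496.3 < 4000, so use break Q=4000: TC = 10,800×£57.01 + (10,800/4000.0)×208 + (4000.0/2)×0.32×£57.01 = £652,756.00.
EOQ at £55.77 = 501.7 < 12000, so use break Q=12000: TC = 10,800×£55.77 + (10,800/12000.0)×208 + (12000.0/2)×0.32×£55.77 = £709,581.60.
Lowest total cost is £637,707.34 at Q = 491.2.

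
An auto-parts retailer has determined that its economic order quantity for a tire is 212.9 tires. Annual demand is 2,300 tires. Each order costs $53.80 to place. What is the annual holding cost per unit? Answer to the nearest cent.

Squaring Q* = √(2DS/H) gives Q*² = 2DS/H.
From Q* = √(2DS/H): H = 2DS / Q*² = 2 × 2,300 × 53.8 / 212.9² = 5.4600.

H ≈ $5.46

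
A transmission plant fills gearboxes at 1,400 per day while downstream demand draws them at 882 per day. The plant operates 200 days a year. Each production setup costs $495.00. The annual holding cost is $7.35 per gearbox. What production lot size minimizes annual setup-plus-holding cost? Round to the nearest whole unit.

Annual demand D = 882 × 200 = 176,400.
Production build-up factor (1 − d/p) = 1 − 882/1,400 = 0.3700.
Q* = √(2DS / (H(1 − d/p))) = √(2 × 176,400 × 495 / (7.35 × 0.3700)).
= √(174,636,000 / 2.7195) ≈ 8013.502.

Q* ≈ 8,014 gearboxes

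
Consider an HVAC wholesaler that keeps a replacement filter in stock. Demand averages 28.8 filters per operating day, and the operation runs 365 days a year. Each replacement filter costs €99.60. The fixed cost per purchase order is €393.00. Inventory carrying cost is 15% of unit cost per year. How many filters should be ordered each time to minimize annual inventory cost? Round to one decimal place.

Q* ≈ 743.7 filters

Annual demand D = 28.8 × 365 = 10,512.
Holding cost H = 0.15 × €99.60 = €14.9400 per unit per year.
EOQ = √(2DS / H) = √(2 × 10,512 × 393 / 14.94).
= √(8,262,432 / 14.94) = √553,040.9639 ≈ 743.667.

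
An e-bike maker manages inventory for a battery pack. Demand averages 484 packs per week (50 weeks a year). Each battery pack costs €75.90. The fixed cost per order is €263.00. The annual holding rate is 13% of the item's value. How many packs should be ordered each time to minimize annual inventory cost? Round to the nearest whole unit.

Q* ≈ 1,136 packs

Annual demand D = 484 × 50 = 24,200.
Holding cost H = 0.13 × €75.90 = €9.8670 per unit per year.
EOQ = √(2DS / H) = √(2 × 24,200 × 263 / 9.867).
= √(12,729,200 / 9.867) = √1,290,078.0379 ≈ 1135.816.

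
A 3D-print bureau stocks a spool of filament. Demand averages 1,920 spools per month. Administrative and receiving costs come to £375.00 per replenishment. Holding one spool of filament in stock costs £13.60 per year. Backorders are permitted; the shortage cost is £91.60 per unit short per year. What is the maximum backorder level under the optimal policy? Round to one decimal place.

S* ≈ 156.2 spools

Annual demand D = 1,920 × 12 = 23,040.
With planned backorders, Q* = √(2DS/H) · √((H+B)/B).
√(2DS/H) = √(2 × 23,040 × 375 / 13.6) = 1127.204.
√((H+B)/B) = √((13.6+91.6)/91.6) = 1.0717.
Q* ≈ 1207.988.
S* = Q* · H/(H+B) = 1207.988 × 13.6/105.2 ≈ 156.166.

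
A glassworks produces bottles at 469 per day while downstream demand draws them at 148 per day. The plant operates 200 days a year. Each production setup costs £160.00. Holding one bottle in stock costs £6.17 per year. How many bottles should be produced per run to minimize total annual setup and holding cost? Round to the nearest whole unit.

Q* ≈ 1,498 bottles

Annual demand D = 148 × 200 = 29,600.
Production build-up factor (1 − d/p) = 1 − 148/469 = 0.6844.
Q* = √(2DS / (H(1 − d/p))) = √(2 × 29,600 × 160 / (6.17 × 0.6844)).
= √(9,472,000 / 4.223) ≈ 1497.656.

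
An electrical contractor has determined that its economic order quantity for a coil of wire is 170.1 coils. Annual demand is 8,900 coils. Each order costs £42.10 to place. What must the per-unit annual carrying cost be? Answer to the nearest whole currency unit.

Invert the EOQ relation Q*² = 2DS/H.
From Q* = √(2DS/H): H = 2DS / Q*² = 2 × 8,900 × 42.1 / 170.1² = 25.8996.

H ≈ £26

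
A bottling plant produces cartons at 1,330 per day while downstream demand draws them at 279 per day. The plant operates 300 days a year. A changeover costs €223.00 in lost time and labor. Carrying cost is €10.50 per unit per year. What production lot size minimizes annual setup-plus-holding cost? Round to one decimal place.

Annual demand D = 279 × 300 = 83,700.
Production build-up factor (1 − d/p) = 1 − 279/1,330 = 0.7902.
Q* = √(2DS / (H(1 − d/p))) = √(2 × 83,700 × 223 / (10.5 × 0.7902)).
= √(37,330,200 / 8.2974) ≈ 2121.094.

Q* ≈ 2,121.1 cartons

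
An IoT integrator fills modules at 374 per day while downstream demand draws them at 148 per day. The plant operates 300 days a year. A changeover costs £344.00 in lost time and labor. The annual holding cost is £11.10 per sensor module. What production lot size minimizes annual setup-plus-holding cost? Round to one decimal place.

Annual demand D = 148 × 300 = 44,400.
Production build-up factor (1 − d/p) = 1 − 148/374 = 0.6043.
Q* = √(2DS / (H(1 − d/p))) = √(2 × 44,400 × 344 / (11.1 × 0.6043)).
= √(30,547,200 / 6.7075) ≈ 2134.056.

Q* ≈ 2,134.1 modules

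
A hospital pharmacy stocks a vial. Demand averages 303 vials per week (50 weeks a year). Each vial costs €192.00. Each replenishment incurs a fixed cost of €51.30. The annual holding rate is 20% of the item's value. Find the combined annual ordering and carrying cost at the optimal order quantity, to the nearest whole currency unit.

Annual demand D = 303 × 50 = 15,150.
Holding cost H = 0.20 × €192.00 = €38.4000 per unit per year.
EOQ = √(2DS/H) = √(2 × 15,150 × 51.3 / 38.4) ≈ 201.19.
At the optimum the two cost components are equal, so total cost = 2·(Q*/2)H = Q*·H.
Minimum total = √(2DSH) = √(2 × 15,150 × 51.3 × 38.4) ≈ 7725.838.

TC* ≈ €7,726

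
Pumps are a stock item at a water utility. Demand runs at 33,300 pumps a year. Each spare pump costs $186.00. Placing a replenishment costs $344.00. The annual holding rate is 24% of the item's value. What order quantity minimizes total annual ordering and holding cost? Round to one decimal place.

Q* ≈ 716.4 pumps

Holding cost H = 0.24 × $186.00 = $44.6400 per unit per year.
EOQ = √(2DS / H) = √(2 × 33,300 × 344 / 44.64).
= √(22,910,400 / 44.64) = √513,225.8065 ≈ 716.398.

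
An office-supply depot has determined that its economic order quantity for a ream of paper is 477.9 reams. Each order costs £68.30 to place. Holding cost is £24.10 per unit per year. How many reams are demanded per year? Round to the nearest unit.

The basic EOQ model gives Q* = √(2DS/H); rearrange for the unknown.
From Q* = √(2DS/H): D = Q*²H / (2S) = 477.9² × 24.1 / (2 × 68.3) = 40294.002.

D ≈ 40,294 reams per year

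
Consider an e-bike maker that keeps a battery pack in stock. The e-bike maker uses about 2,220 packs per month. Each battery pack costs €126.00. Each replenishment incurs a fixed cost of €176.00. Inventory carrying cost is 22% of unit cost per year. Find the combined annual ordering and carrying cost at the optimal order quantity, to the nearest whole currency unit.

TC* ≈ €16,123

Annual demand D = 2,220 × 12 = 26,640.
Holding cost H = 0.22 × €126.00 = €27.7200 per unit per year.
EOQ = √(2DS/H) = √(2 × 26,640 × 176 / 27.72) ≈ 581.62.
At Q*, ordering cost (D/Q*)S equals holding cost (Q*/2)H, each = √(DSH/2).
Minimum total = √(2DSH) = √(2 × 26,640 × 176 × 27.72) ≈ 16122.599.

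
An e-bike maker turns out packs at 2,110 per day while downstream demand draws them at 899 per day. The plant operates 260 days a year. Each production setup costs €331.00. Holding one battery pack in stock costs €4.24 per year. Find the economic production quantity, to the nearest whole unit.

Q* ≈ 7,974 packs

Annual demand D = 899 × 260 = 233,740.
Production build-up factor (1 − d/p) = 1 − 899/2,110 = 0.5739.
Q* = √(2DS / (H(1 − d/p))) = √(2 × 233,740 × 331 / (4.24 × 0.5739)).
= √(154,735,880 / 2.4335) ≈ 7974.101.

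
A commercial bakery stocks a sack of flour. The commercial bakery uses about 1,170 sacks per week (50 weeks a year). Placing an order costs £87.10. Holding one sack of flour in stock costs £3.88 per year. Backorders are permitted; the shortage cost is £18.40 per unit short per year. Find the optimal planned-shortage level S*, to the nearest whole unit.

Annual demand D = 1,170 × 50 = 58,500.
With planned backorders, Q* = √(2DS/H) · √((H+B)/B).
√(2DS/H) = √(2 × 58,500 × 87.1 / 3.88) = 1620.638.
√((H+B)/B) = √((3.88+18.4)/18.4) = 1.1004.
Q* ≈ 1783.343.
S* = Q* · H/(H+B) = 1783.343 × 3.88/22.28 ≈ 310.564.

S* ≈ 311 sacks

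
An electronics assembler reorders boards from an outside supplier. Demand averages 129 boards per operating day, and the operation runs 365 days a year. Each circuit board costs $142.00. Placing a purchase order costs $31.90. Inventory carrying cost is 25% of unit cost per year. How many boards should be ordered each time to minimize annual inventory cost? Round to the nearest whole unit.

Annual demand D = 129 × 365 = 47,085.
Holding cost H = 0.25 × $142.00 = $35.5000 per unit per year.
EOQ = √(2DS / H) = √(2 × 47,085 × 31.9 / 35.5).
= √(3,004,023 / 35.5) = √84,620.3662 ≈ 290.896.

Q* ≈ 291 boards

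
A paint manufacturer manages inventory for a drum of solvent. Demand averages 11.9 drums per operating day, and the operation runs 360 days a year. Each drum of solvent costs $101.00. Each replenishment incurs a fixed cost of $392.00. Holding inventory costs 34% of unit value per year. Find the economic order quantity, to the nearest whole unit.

Annual demand D = 11.9 × 360 = 4,284.
Holding cost H = 0.34 × $101.00 = $34.3400 per unit per year.
EOQ = √(2DS / H) = √(2 × 4,284 × 392 / 34.34).
= √(3,358,656 / 34.34) = √97,805.9406 ≈ 312.739.

Q* ≈ 313 drums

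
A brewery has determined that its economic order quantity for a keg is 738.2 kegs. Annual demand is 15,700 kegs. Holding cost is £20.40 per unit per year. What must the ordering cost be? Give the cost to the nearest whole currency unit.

Squaring Q* = √(2DS/H) gives Q*² = 2DS/H.
From Q* = √(2DS/H): S = Q*²H / (2D) = 738.2² × 20.4 / (2 × 15,700) = 354.0370.

S ≈ £354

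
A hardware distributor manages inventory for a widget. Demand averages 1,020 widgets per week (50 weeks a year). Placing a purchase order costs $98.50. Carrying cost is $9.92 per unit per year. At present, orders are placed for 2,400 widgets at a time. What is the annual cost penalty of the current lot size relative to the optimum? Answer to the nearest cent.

Annual demand D = 1,020 × 50 = 51,000.
EOQ = √(2DS/H) = √(2 × 51,000 × 98.5 / 9.92) ≈ 1006.38.
Cost at Q* = (D/Q*)S + (Q*/2)H = √(2DSH) ≈ $9,983.30.
Cost at Q = 2,400: (51,000/2,400)×98.5 + (2,400/2)×9.92 = $2,093.12 + $11,904.00 = $13,997.12.
Excess = $13,997.12 − $9,983.30 = $4,013.83.

Extra cost ≈ $4,013.83 per year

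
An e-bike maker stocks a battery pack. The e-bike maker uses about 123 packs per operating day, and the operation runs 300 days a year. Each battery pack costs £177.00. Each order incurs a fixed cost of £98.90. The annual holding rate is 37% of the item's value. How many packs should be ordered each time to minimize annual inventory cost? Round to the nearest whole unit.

Annual demand D = 123 × 300 = 36,900.
Holding cost H = 0.37 × £177.00 = £65.4900 per unit per year.
EOQ = √(2DS / H) = √(2 × 36,900 × 98.9 / 65.49).
= √(7,298,820 / 65.49) = √111,449.3816 ≈ 333.840.

Q* ≈ 334 packs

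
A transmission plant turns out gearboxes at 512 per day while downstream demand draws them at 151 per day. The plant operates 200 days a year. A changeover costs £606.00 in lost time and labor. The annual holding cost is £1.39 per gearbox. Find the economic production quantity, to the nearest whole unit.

Annual demand D = 151 × 200 = 30,200.
Production build-up factor (1 − d/p) = 1 − 151/512 = 0.7051.
Q* = √(2DS / (H(1 − d/p))) = √(2 × 30,200 × 606 / (1.39 × 0.7051)).
= √(36,602,400 / 0.9801) ≈ 6111.232.

Q* ≈ 6,111 gearboxes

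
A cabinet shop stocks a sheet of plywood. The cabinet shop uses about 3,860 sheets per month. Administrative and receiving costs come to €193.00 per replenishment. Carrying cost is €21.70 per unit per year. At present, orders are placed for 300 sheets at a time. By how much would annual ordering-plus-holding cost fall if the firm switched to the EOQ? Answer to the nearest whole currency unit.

Extra cost ≈ €13,357 per year

Annual demand D = 3,860 × 12 = 46,320.
EOQ = √(2DS/H) = √(2 × 46,320 × 193 / 21.7) ≈ 907.71.
Cost at Q* = (D/Q*)S + (Q*/2)H = √(2DSH) ≈ €19,697.35.
Cost at Q = 300: (46,320/300)×193 + (300/2)×21.7 = €29,799.20 + €3,255.00 = €33,054.20.
Excess = €33,054.20 − €19,697.35 = €13,356.85.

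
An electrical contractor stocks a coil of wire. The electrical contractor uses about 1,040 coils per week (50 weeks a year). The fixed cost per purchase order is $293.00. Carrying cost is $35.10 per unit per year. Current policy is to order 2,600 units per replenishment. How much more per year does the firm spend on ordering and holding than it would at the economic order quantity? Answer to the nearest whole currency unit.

Extra cost ≈ $18,786 per year

Annual demand D = 1,040 × 50 = 52,000.
EOQ = √(2DS/H) = √(2 × 52,000 × 293 / 35.1) ≈ 931.74.
Cost at Q* = (D/Q*)S + (Q*/2)H = √(2DSH) ≈ $32,704.24.
Cost at Q = 2,600: (52,000/2,600)×293 + (2,600/2)×35.1 = $5,860.00 + $45,630.00 = $51,490.00.
Excess = $51,490.00 − $32,704.24 = $18,785.76.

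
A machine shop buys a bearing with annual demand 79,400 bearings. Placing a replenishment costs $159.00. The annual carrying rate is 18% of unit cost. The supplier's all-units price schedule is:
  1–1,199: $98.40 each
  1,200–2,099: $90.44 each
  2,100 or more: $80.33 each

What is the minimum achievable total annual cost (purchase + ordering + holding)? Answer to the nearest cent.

Holding cost per unit per year at price C is H = 0.18·C.
Evaluate total cost at each tier's feasible EOQ or, if the EOQ is below the tier, at the tier's minimum quantity.
EOQ at $98.40 = 1194.0 (feasible in tier 1): TC = 79,400×$98.40 + (79,400/1194.0)×159 + (1194.0/2)×0.18×$98.40 = $7,834,107.43.
EOQ at $90.44 = 1245.4 (feasible in tier 2): TC = 79,400×$90.44 + (79,400/1245.4)×159 + (1245.4/2)×0.18×$90.44 = $7,201,210.04.
EOQ at $80.33 = 1321.4 < 2100, so use break Q=2100: TC = 79,400×$80.33 + (79,400/2100.0)×159 + (2100.0/2)×0.18×$80.33 = $6,399,396.08.
Lowest total cost among the candidates is at Q = 2100.0.

TC* ≈ $6,399,396.08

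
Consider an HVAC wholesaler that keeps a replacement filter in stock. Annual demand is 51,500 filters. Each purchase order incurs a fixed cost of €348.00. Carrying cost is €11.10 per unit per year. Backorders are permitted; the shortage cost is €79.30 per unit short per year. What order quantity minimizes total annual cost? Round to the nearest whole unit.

Q* ≈ 1,919 filters

With planned backorders, Q* = √(2DS/H) · √((H+B)/B).
√(2DS/H) = √(2 × 51,500 × 348 / 11.1) = 1796.994.
√((H+B)/B) = √((11.1+79.3)/79.3) = 1.0677.
Q* ≈ 1918.644.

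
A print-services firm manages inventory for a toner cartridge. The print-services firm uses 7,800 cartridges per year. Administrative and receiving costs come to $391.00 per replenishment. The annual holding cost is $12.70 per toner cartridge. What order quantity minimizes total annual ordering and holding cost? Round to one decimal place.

EOQ = √(2DS / H) = √(2 × 7,800 × 391 / 12.7).
= √(6,099,600 / 12.7) = √480,283.4646 ≈ 693.025.

Q* ≈ 693.0 cartridges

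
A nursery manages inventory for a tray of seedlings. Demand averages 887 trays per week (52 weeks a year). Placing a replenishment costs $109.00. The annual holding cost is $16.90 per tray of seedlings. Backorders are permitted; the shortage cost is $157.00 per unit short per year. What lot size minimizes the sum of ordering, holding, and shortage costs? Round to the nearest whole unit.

Annual demand D = 887 × 52 = 46,124.
With planned backorders, Q* = √(2DS/H) · √((H+B)/B).
√(2DS/H) = √(2 × 46,124 × 109 / 16.9) = 771.344.
√((H+B)/B) = √((16.9+157)/157) = 1.0524.
Q* ≈ 811.799.

Q* ≈ 812 trays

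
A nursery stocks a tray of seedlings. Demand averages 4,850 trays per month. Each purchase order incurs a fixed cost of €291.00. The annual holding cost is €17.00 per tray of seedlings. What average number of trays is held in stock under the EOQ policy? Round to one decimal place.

Annual demand D = 4,850 × 12 = 58,200.
EOQ = √(2DS/H) = √(2 × 58,200 × 291 / 17) ≈ 1411.56.
Average inventory = Q*/2 ≈ 1411.56 / 2 = 705.779.

Average inventory ≈ 705.8 trays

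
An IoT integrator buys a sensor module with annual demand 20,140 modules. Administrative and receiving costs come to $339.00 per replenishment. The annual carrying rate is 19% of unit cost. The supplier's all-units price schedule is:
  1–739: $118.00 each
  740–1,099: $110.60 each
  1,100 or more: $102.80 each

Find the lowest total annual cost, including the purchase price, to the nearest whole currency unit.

Holding cost per unit per year at price C is H = 0.19·C.
Evaluate total cost at each tier's feasible EOQ or, if the EOQ is below the tier, at the tier's minimum quantity.
Tier 1 ($118.00): EOQ = 780.4 exceeds tier's upper bound 739, so this tier is dominated.
EOQ at $110.60 = 806.1 (feasible in tier 2): TC = 20,140×$110.60 + (20,140/806.1)×339 + (806.1/2)×0.19×$110.60 = $2,244,423.44.
EOQ at $102.80 = 836.1 < 1100, so use break Q=1100: TC = 20,140×$102.80 + (20,140/1100.0)×339 + (1100.0/2)×0.19×$102.80 = $2,087,341.38.
Lowest total cost among the candidates is at Q = 1100.0.

TC* ≈ $2,087,341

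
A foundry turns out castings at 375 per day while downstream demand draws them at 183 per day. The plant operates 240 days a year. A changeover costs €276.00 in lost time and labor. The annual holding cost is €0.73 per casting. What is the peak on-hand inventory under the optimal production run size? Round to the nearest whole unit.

Annual demand D = 183 × 240 = 43,920.
Production build-up factor (1 − d/p) = 1 − 183/375 = 0.5120.
Q* = √(2DS / (H(1 − d/p))) = √(2 × 43,920 × 276 / (0.73 × 0.5120)).
= √(24,243,840 / 0.3738) ≈ 8053.864.
Maximum inventory = Q*(1 − d/p) = 8053.864 × 0.5120 ≈ 4123.578.

I_max ≈ 4,124 castings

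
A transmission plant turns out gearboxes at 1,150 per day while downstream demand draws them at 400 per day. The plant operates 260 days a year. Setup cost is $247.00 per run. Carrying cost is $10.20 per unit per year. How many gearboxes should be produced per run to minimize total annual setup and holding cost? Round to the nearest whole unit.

Q* ≈ 2,779 gearboxes

Annual demand D = 400 × 260 = 104,000.
Production build-up factor (1 − d/p) = 1 − 400/1,150 = 0.6522.
Q* = √(2DS / (H(1 − d/p))) = √(2 × 104,000 × 247 / (10.2 × 0.6522)).
= √(51,376,000 / 6.6522) ≈ 2779.063.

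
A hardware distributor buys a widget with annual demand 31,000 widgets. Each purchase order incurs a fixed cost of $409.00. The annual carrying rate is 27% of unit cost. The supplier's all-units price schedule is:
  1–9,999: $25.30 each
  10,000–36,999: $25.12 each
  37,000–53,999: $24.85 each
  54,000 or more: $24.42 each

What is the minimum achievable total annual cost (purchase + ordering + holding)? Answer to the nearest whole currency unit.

TC* ≈ $797,461

Holding cost per unit per year at price C is H = 0.27·C.
Candidates are each tier's EOQ (if it falls in that tier) and each price-break quantity.
EOQ at $25.30 = 1926.7 (feasible in tier 1): TC = 31,000×$25.30 + (31,000/1926.7)×409 + (1926.7/2)×0.27×$25.30 = $797,461.33.
EOQ at $25.12 = 1933.6 < 10000, so use break Q=10000: TC = 31,000×$25.12 + (31,000/10000.0)×409 + (10000.0/2)×0.27×$25.12 = $813,899.90.
EOQ at $24.85 = 1944.1 < 37000, so use break Q=37000: TC = 31,000×$24.85 + (31,000/37000.0)×409 + (37000.0/2)×0.27×$24.85 = $894,818.43.
EOQ at $24.42 = 1961.1 < 54000, so use break Q=54000: TC = 31,000×$24.42 + (31,000/54000.0)×409 + (54000.0/2)×0.27×$24.42 = $935,276.60.
Lowest total cost among the candidates is at Q = 1926.7.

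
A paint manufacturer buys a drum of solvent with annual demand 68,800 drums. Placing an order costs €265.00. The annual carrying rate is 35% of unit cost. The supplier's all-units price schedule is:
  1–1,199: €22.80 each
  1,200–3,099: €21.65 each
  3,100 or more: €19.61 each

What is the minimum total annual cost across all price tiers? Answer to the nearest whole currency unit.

Holding cost per unit per year at price C is H = 0.35·C.
Evaluate total cost at each tier's feasible EOQ or, if the EOQ is below the tier, at the tier's minimum quantity.
Tier 1 (€22.80): EOQ = 2137.6 exceeds tier's upper bound 1199, so this tier is dominated.
EOQ at €21.65 = 2193.7 (feasible in tier 2): TC = 68,800×€21.65 + (68,800/2193.7)×265 + (2193.7/2)×0.35×€21.65 = €1,506,142.45.
EOQ at €19.61 = 2304.9 < 3100, so use break Q=3100: TC = 68,800×€19.61 + (68,800/3100.0)×265 + (3100.0/2)×0.35×€19.61 = €1,365,687.72.
Lowest total cost among the candidates is at Q = 3100.0.

TC* ≈ €1,365,688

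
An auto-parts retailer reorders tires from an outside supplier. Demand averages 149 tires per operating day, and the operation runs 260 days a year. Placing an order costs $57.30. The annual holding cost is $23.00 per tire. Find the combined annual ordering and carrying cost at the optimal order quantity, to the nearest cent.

TC* ≈ $10,104.99

Annual demand D = 149 × 260 = 38,740.
The optimal lot size = √(2DS/H) = √(2 × 38,740 × 57.3 / 23) ≈ 439.35.
At Q*, ordering cost (D/Q*)S equals holding cost (Q*/2)H, each = √(DSH/2).
Minimum total = √(2DSH) = √(2 × 38,740 × 57.3 × 23) ≈ 10104.993.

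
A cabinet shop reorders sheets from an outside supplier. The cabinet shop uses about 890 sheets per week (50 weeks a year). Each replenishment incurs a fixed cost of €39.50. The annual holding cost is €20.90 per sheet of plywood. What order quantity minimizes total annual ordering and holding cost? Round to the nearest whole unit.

Annual demand D = 890 × 50 = 44,500.
EOQ = √(2DS / H) = √(2 × 44,500 × 39.5 / 20.9).
= √(3,515,500 / 20.9) = √168,205.7416 ≈ 410.129.

Q* ≈ 410 sheets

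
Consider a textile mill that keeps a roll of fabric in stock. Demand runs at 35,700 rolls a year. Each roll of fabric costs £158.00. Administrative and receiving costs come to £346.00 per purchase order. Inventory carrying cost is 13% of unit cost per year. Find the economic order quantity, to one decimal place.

Holding cost H = 0.13 × £158.00 = £20.5400 per unit per year.
EOQ = √(2DS / H) = √(2 × 35,700 × 346 / 20.54).
= √(24,704,400 / 20.54) = √1,202,745.8617 ≈ 1096.698.

Q* ≈ 1,096.7 rolls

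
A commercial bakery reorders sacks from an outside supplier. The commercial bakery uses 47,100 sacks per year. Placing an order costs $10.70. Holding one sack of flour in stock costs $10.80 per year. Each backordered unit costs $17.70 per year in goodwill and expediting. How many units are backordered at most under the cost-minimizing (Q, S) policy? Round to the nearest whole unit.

With planned backorders, Q* = √(2DS/H) · √((H+B)/B).
√(2DS/H) = √(2 × 47,100 × 10.7 / 10.8) = 305.496.
√((H+B)/B) = √((10.8+17.7)/17.7) = 1.2689.
Q* ≈ 387.651.
S* = Q* · H/(H+B) = 387.651 × 10.8/28.5 ≈ 146.899.

S* ≈ 147 sacks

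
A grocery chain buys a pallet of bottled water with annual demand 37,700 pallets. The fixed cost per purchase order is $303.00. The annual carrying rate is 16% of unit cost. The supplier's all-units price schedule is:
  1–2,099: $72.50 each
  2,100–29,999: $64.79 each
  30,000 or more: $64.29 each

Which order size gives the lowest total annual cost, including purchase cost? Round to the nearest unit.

Q* ≈ 2,100 pallets

Holding cost per unit per year at price C is H = 0.16·C.
For each price level, check whether its EOQ is feasible; otherwise the best quantity at that price is the breakpoint.
EOQ at $72.50 = 1403.4 (feasible in tier 1): TC = 37,700×$72.50 + (37,700/1403.4)×303 + (1403.4/2)×0.16×$72.50 = $2,749,529.31.
EOQ at $64.79 = 1484.5 < 2100, so use break Q=2100: TC = 37,700×$64.79 + (37,700/2100.0)×303 + (2100.0/2)×0.16×$64.79 = $2,458,907.29.
EOQ at $64.29 = 1490.3 < 30000, so use break Q=30000: TC = 37,700×$64.29 + (37,700/30000.0)×303 + (30000.0/2)×0.16×$64.29 = $2,578,409.77.
Lowest total cost is $2,458,907.29 at Q = 2100.0.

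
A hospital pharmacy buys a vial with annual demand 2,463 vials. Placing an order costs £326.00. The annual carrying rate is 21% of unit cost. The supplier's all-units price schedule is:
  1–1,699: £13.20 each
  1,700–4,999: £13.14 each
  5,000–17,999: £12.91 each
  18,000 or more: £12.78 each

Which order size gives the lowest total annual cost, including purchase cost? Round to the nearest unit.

Holding cost per unit per year at price C is H = 0.21·C.
For each price level, check whether its EOQ is feasible; otherwise the best quantity at that price is the breakpoint.
EOQ at £13.20 = 761.1 (feasible in tier 1): TC = 2,463×£13.20 + (2,463/761.1)×326 + (761.1/2)×0.21×£13.20 = £34,621.46.
EOQ at £13.14 = 762.9 < 1700, so use break Q=1700: TC = 2,463×£13.14 + (2,463/1700.0)×326 + (1700.0/2)×0.21×£13.14 = £35,181.63.
EOQ at £12.91 = 769.6 < 5000, so use break Q=5000: TC = 2,463×£12.91 + (2,463/5000.0)×326 + (5000.0/2)×0.21×£12.91 = £38,735.67.
EOQ at £12.78 = 773.5 < 18000, so use break Q=18000: TC = 2,463×£12.78 + (2,463/18000.0)×326 + (18000.0/2)×0.21×£12.78 = £55,675.95.
Lowest total cost is £34,621.46 at Q = 761.1.

Q* ≈ 761 vials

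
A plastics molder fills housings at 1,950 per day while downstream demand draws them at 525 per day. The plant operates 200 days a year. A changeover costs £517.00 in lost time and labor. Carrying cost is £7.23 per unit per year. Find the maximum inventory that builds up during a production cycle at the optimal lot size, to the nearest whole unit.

I_max ≈ 3,313 housings

Annual demand D = 525 × 200 = 105,000.
Production build-up factor (1 − d/p) = 1 − 525/1,950 = 0.7308.
Q* = √(2DS / (H(1 − d/p))) = √(2 × 105,000 × 517 / (7.23 × 0.7308)).
= √(108,570,000 / 5.2835) ≈ 4533.104.
Maximum inventory = Q*(1 − d/p) = 4533.104 × 0.7308 ≈ 3312.653.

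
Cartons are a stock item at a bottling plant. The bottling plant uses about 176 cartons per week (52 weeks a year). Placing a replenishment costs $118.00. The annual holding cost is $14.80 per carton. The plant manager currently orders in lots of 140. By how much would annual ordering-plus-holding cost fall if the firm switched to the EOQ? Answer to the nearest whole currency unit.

Annual demand D = 176 × 52 = 9,152.
EOQ = √(2DS/H) = √(2 × 9,152 × 118 / 14.8) ≈ 382.02.
Cost at Q* = (D/Q*)S + (Q*/2)H = √(2DSH) ≈ $5,653.86.
Cost at Q = 140: (9,152/140)×118 + (140/2)×14.8 = $7,713.83 + $1,036.00 = $8,749.83.
Excess = $8,749.83 − $5,653.86 = $3,095.97.

Extra cost ≈ $3,096 per year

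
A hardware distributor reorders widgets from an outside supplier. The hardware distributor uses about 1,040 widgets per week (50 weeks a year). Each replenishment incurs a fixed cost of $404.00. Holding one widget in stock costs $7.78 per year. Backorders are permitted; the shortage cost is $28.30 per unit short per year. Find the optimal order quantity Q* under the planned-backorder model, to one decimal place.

Annual demand D = 1,040 × 50 = 52,000.
With planned backorders, Q* = √(2DS/H) · √((H+B)/B).
√(2DS/H) = √(2 × 52,000 × 404 / 7.78) = 2323.901.
√((H+B)/B) = √((7.78+28.3)/28.3) = 1.1291.
Q* ≈ 2623.962.

Q* ≈ 2,624.0 widgets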